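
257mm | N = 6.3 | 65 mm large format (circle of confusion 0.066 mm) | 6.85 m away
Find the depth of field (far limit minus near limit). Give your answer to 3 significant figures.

0.570 m

Hyperfocal distance H = f²/(N·c) + f = 257²/(6.3 × 0.066) + 257 = 66049/0.4158 + 257 ≈ 159105.0 mm ≈ 159.1 m.
Near limit Dn = s·(H − f)/(H + s − 2f) = 6850 × (159105.0 − 257) / (159105.0 + 6850 − 2 × 257) = 6850 × 158848.0 / 165441.0 ≈ 6577.02 mm.
Far limit Df = s·(H − f)/(H − s) = 6850 × (159105.0 − 257) / (159105.0 − 6850) = 6850 × 158848.0 / 152255.0 ≈ 7146.62 mm.
Depth of field = Df − Dn = 7146.62 − 6577.02 ≈ 569.60 mm ≈ 0.570 m.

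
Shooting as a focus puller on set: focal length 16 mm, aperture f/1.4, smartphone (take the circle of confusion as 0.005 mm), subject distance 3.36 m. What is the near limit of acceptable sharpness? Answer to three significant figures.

Hyperfocal distance H = f²/(N·c) + f = 16²/(1.4 × 0.005) + 16 = 256/0.007 + 16 ≈ 36587.4 mm ≈ 36.59 m.
Near limit Dn = s·(H − f)/(H + s − 2f) = 3360 × (36587.4 − 16) / (36587.4 + 3360 − 2 × 16) = 3360 × 36571.4 / 39915.4 ≈ 3078.5 mm ≈ 3.08 m.

3.08 m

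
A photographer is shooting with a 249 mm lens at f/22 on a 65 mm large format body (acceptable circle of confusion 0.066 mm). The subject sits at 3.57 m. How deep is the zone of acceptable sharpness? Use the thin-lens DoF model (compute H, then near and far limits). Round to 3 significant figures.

0.559 m

Hyperfocal distance H = f²/(N·c) + f = 249²/(22 × 0.066) + 249 = 62001/1.452 + 249 ≈ 42949.4 mm ≈ 42.95 m.
Near limit Dn = s·(H − f)/(H + s − 2f) = 3570 × (42949.4 − 249) / (42949.4 + 3570 − 2 × 249) = 3570 × 42700.4 / 46021.4 ≈ 3312.38 mm.
Far limit Df = s·(H − f)/(H − s) = 3570 × (42949.4 − 249) / (42949.4 − 3570) = 3570 × 42700.4 / 39379.4 ≈ 3871.07 mm.
Depth of field = Df − Dn = 3871.07 − 3312.38 ≈ 558.69 mm ≈ 0.559 m.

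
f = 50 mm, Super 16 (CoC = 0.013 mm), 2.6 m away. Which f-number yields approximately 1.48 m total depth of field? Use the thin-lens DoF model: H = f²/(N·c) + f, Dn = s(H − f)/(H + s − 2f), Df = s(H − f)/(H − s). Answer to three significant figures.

f/20

Write h = H − f = f²/(N·c). The thin-lens limits are Dn = s·h/(h + (s−f)) and Df = s·h/(h − (s−f)), so DoF = Df − Dn = 2·s·(s−f)·h / (h² − (s−f)²).
That is a quadratic in h: DoF·h² − 2·s·(s−f)·h − DoF·(s−f)² = 0 ⇒ h = (s−f)·(s + √(s² + DoF²)) / DoF = 2550 × (2600 + √(2600² + 1480²)) / 1480 = 2550 × (2600 + 2991.72) / 1480 ≈ 9634.4 mm.
Then N = f²/(c·h) = 50² / (0.013 × 9634.4) = 2500 / 125.25 ≈ 20.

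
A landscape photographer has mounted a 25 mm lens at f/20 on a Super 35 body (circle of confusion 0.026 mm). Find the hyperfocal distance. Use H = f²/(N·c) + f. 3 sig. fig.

Hyperfocal distance H = f²/(N·c) + f = 25²/(20 × 0.026) + 25 = 625/0.52 + 25 ≈ 1226.9 mm ≈ 1.23 m.

1.23 m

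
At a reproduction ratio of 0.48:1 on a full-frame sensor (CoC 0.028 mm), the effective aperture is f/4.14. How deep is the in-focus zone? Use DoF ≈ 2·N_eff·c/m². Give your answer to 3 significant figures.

At magnification m, DoF ≈ 2·N_eff·c/m² = 2 × 4.14 × 0.028 / 0.48² = 0.2318 / 0.2304 ≈ 1.01 mm.

1.01 mm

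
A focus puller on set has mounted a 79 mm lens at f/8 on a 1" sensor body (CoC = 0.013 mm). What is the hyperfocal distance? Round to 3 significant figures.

60.1 m

Hyperfocal distance H = f²/(N·c) + f = 79²/(8 × 0.013) + 79 = 6241/0.104 + 79 ≈ 60088.6 mm ≈ 60.1 m.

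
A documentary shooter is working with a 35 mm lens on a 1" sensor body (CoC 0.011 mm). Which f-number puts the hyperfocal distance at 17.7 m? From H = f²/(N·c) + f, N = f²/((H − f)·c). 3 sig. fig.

f/6.30

Rearrange H = f²/(N·c) + f for N: N = f² / ((H − f)·c).
N = 35² / ((17700 − 35) × 0.011) = 1225 / 194.3 ≈ 6.30.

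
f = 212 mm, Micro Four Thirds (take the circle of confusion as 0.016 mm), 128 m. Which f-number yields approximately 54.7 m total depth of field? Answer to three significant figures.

Write h = H − f = f²/(N·c). The thin-lens limits are Dn = s·h/(h + (s−f)) and Df = s·h/(h − (s−f)), so DoF = Df − Dn = 2·s·(s−f)·h / (h² − (s−f)²).
That is a quadratic in h: DoF·h² − 2·s·(s−f)·h − DoF·(s−f)² = 0 ⇒ h = (s−f)·(s + √(s² + DoF²)) / DoF = 127788 × (128000 + √(128000² + 54700²)) / 54700 = 127788 × (128000 + 139198) / 54700 ≈ 624218 mm.
Then N = f²/(c·h) = 212² / (0.016 × 624218) = 44944 / 9987.5 ≈ 4.50.

f/4.50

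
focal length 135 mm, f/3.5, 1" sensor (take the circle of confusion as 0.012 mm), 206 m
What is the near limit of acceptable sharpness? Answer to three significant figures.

140 m

Hyperfocal distance H = f²/(N·c) + f = 135²/(3.5 × 0.012) + 135 = 18225/0.042 + 135 ≈ 434063.6 mm ≈ 434.1 m.
Near limit Dn = s·(H − f)/(H + s − 2f) = 206000 × (434063.6 − 135) / (434063.6 + 206000 − 2 × 135) = 206000 × 433928.6 / 639793.6 ≈ 139716 mm ≈ 140 m.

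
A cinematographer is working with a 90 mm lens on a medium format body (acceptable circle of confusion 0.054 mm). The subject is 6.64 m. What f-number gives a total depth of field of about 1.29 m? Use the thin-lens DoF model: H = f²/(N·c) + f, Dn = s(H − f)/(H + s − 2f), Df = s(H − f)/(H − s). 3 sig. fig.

f/2.20

Write h = H − f = f²/(N·c). The thin-lens limits are Dn = s·h/(h + (s−f)) and Df = s·h/(h − (s−f)), so DoF = Df − Dn = 2·s·(s−f)·h / (h² − (s−f)²).
That is a quadratic in h: DoF·h² − 2·s·(s−f)·h − DoF·(s−f)² = 0 ⇒ h = (s−f)·(s + √(s² + DoF²)) / DoF = 6550 × (6640 + √(6640² + 1290²)) / 1290 = 6550 × (6640 + 6764.15) / 1290 ≈ 68060 mm.
Then N = f²/(c·h) = 90² / (0.054 × 68060) = 8100 / 3675.2 ≈ 2.20.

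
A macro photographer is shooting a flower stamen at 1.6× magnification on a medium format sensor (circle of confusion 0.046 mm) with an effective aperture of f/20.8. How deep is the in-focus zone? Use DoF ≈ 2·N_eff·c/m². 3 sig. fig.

0.747 mm

At magnification m, DoF ≈ 2·N_eff·c/m² = 2 × 20.8 × 0.046 / 1.6² = 1.914 / 2.56 ≈ 0.747 mm.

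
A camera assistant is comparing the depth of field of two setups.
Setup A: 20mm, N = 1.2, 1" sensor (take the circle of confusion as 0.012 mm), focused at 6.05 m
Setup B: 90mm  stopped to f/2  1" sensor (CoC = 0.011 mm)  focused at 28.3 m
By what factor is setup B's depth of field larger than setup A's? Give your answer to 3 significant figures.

1.58

Setup A: H = 20²/(1.2×0.012) + 20 ≈ 27797.8 mm; DoF = Df − Dn = 7727.5 − 4970.9 ≈ 2756.6 mm.
Setup B: H = 90²/(2×0.011) + 90 ≈ 368271.8 mm; DoF = Df − Dn = 30648.3 − 26286.0 ≈ 4362.3 mm.
Ratio = 4362.3 / 2756.6 ≈ 1.58.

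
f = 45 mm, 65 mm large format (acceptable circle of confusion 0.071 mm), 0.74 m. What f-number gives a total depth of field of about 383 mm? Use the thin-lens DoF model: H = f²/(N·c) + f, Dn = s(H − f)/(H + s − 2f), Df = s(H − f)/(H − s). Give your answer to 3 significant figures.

f/9.99

Write h = H − f = f²/(N·c). The thin-lens limits are Dn = s·h/(h + (s−f)) and Df = s·h/(h − (s−f)), so DoF = Df − Dn = 2·s·(s−f)·h / (h² − (s−f)²).
That is a quadratic in h: DoF·h² − 2·s·(s−f)·h − DoF·(s−f)² = 0 ⇒ h = (s−f)·(s + √(s² + DoF²)) / DoF = 695 × (740 + √(740² + 383²)) / 383 = 695 × (740 + 833.240) / 383 ≈ 2854.8 mm.
Then N = f²/(c·h) = 45² / (0.071 × 2854.8) = 2025 / 202.69 ≈ 9.99.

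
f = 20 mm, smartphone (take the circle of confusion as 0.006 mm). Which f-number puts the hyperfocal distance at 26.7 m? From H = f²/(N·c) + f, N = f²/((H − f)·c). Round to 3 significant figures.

Rearrange H = f²/(N·c) + f for N: N = f² / ((H − f)·c).
N = 20² / ((26700 − 20) × 0.006) = 400 / 160.1 ≈ 2.50.

f/2.50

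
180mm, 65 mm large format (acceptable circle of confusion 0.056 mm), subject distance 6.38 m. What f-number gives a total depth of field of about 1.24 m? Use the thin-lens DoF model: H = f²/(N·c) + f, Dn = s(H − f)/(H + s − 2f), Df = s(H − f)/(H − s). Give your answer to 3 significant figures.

f/8.98

Write h = H − f = f²/(N·c). The thin-lens limits are Dn = s·h/(h + (s−f)) and Df = s·h/(h − (s−f)), so DoF = Df − Dn = 2·s·(s−f)·h / (h² − (s−f)²).
That is a quadratic in h: DoF·h² − 2·s·(s−f)·h − DoF·(s−f)² = 0 ⇒ h = (s−f)·(s + √(s² + DoF²)) / DoF = 6200 × (6380 + √(6380² + 1240²)) / 1240 = 6200 × (6380 + 6499.38) / 1240 ≈ 64397 mm.
Then N = f²/(c·h) = 180² / (0.056 × 64397) = 32400 / 3606.2 ≈ 8.98.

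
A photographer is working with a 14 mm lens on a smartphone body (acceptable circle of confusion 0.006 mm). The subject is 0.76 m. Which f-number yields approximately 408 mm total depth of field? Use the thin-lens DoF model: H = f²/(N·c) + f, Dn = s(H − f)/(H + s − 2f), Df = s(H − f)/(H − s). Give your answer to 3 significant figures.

f/11

Write h = H − f = f²/(N·c). The thin-lens limits are Dn = s·h/(h + (s−f)) and Df = s·h/(h − (s−f)), so DoF = Df − Dn = 2·s·(s−f)·h / (h² − (s−f)²).
That is a quadratic in h: DoF·h² − 2·s·(s−f)·h − DoF·(s−f)² = 0 ⇒ h = (s−f)·(s + √(s² + DoF²)) / DoF = 746 × (760 + √(760² + 408²)) / 408 = 746 × (760 + 862.591) / 408 ≈ 2966.8 mm.
Then N = f²/(c·h) = 14² / (0.006 × 2966.8) = 196 / 17.801 ≈ 11.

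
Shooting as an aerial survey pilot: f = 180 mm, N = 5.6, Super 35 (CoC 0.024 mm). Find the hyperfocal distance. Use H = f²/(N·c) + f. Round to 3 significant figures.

241 m

Hyperfocal distance H = f²/(N·c) + f = 180²/(5.6 × 0.024) + 180 = 32400/0.1344 + 180 ≈ 241251.4 mm ≈ 241 m.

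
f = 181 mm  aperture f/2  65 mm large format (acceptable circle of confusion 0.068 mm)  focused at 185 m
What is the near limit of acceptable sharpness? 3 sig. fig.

Hyperfocal distance H = f²/(N·c) + f = 181²/(2 × 0.068) + 181 = 32761/0.136 + 181 ≈ 241070.7 mm ≈ 241.1 m.
Near limit Dn = s·(H − f)/(H + s − 2f) = 185000 × (241070.7 − 181) / (241070.7 + 185000 − 2 × 181) = 185000 × 240889.7 / 425708.7 ≈ 104683 mm ≈ 105 m.

105 m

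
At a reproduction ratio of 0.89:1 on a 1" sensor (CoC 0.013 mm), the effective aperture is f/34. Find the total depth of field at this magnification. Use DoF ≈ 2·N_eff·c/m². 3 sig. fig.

At magnification m, DoF ≈ 2·N_eff·c/m² = 2 × 34 × 0.013 / 0.89² = 0.884 / 0.7921 ≈ 1.12 mm.

1.12 mm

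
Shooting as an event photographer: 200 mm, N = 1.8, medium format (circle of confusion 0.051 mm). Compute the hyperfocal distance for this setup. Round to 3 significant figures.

436 m

Hyperfocal distance H = f²/(N·c) + f = 200²/(1.8 × 0.051) + 200 = 40000/0.0918 + 200 ≈ 435929.8 mm ≈ 436 m.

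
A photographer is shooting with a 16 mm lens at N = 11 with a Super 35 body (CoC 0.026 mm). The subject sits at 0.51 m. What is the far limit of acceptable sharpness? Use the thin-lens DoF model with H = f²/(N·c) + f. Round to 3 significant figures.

Hyperfocal distance H = f²/(N·c) + f = 16²/(11 × 0.026) + 16 = 256/0.286 + 16 ≈ 911.1 mm ≈ 0.911 m.
Far limit Df = s·(H − f)/(H − s) = 510 × (911.1 − 16) / (911.1 − 510) = 510 × 895.1 / 401.1 ≈ 1138.1 mm ≈ 1.14 m.

1.14 m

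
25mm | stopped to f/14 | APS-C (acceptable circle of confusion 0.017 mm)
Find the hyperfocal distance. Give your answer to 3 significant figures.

2.65 m

Hyperfocal distance H = f²/(N·c) + f = 25²/(14 × 0.017) + 25 = 625/0.238 + 25 ≈ 2651.1 mm ≈ 2.65 m.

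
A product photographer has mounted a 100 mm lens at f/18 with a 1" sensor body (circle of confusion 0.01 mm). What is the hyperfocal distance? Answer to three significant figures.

Hyperfocal distance H = f²/(N·c) + f = 100²/(18 × 0.01) + 100 = 10000/0.18 + 100 ≈ 55655.6 mm ≈ 55.7 m.

55.7 m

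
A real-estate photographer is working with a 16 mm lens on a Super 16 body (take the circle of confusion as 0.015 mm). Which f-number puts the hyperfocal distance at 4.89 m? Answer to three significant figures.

Rearrange H = f²/(N·c) + f for N: N = f² / ((H − f)·c).
N = 16² / ((4890 − 16) × 0.015) = 256 / 73.11 ≈ 3.50.

f/3.50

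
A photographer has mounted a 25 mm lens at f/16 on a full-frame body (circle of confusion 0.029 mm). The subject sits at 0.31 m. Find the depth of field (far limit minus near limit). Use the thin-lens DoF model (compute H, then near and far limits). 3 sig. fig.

137 mm

Hyperfocal distance H = f²/(N·c) + f = 25²/(16 × 0.029) + 25 = 625/0.464 + 25 ≈ 1372.0 mm ≈ 1.372 m.
Near limit Dn = s·(H − f)/(H + s − 2f) = 310 × (1372.0 − 25) / (1372.0 + 310 − 2 × 25) = 310 × 1347.0 / 1632.0 ≈ 255.86 mm.
Far limit Df = s·(H − f)/(H − s) = 310 × (1372.0 − 25) / (1372.0 − 310) = 310 × 1347.0 / 1062.0 ≈ 393.19 mm.
Depth of field = Df − Dn = 393.19 − 255.86 ≈ 137.33 mm.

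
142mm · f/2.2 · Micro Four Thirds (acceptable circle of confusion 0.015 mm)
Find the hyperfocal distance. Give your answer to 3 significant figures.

Hyperfocal distance H = f²/(N·c) + f = 142²/(2.2 × 0.015) + 142 = 20164/0.033 + 142 ≈ 611172.3 mm ≈ 611 m.

611 m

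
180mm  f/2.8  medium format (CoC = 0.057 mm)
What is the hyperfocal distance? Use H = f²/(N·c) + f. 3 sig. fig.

203 m

Hyperfocal distance H = f²/(N·c) + f = 180²/(2.8 × 0.057) + 180 = 32400/0.1596 + 180 ≈ 203187.5 mm ≈ 203 m.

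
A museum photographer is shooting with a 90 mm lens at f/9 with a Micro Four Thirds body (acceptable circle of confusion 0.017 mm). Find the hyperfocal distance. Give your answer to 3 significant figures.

Hyperfocal distance H = f²/(N·c) + f = 90²/(9 × 0.017) + 90 = 8100/0.153 + 90 ≈ 53031.2 mm ≈ 53.0 m.

53.0 m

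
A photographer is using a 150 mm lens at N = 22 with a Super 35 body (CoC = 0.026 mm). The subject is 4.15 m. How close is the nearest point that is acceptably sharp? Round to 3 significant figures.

3.77 m

Hyperfocal distance H = f²/(N·c) + f = 150²/(22 × 0.026) + 150 = 22500/0.572 + 150 ≈ 39485.7 mm ≈ 39.49 m.
Near limit Dn = s·(H − f)/(H + s − 2f) = 4150 × (39485.7 − 150) / (39485.7 + 4150 − 2 × 150) = 4150 × 39335.7 / 43335.7 ≈ 3766.9 mm ≈ 3.77 m.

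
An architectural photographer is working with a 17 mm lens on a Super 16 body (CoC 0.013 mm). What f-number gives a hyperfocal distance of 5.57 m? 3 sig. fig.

Rearrange H = f²/(N·c) + f for N: N = f² / ((H − f)·c).
N = 17² / ((5570 − 17) × 0.013) = 289 / 72.19 ≈ 4.

f/4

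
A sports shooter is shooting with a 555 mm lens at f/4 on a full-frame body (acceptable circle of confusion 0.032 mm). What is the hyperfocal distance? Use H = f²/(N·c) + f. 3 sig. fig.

Hyperfocal distance H = f²/(N·c) + f = 555²/(4 × 0.032) + 555 = 308025/0.128 + 555 ≈ 2407000.3 mm ≈ 2410 m.

2410 m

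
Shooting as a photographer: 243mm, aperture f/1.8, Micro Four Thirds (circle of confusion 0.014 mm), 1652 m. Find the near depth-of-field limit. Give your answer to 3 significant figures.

969 m

Hyperfocal distance H = f²/(N·c) + f = 243²/(1.8 × 0.014) + 243 = 59049/0.0252 + 243 ≈ 2343457.3 mm ≈ 2343 m.
Near limit Dn = s·(H − f)/(H + s − 2f) = 1652000 × (2343457.3 − 243) / (2343457.3 + 1652000 − 2 × 243) = 1652000 × 2343214.3 / 3994971.3 ≈ 968966 mm ≈ 969 m.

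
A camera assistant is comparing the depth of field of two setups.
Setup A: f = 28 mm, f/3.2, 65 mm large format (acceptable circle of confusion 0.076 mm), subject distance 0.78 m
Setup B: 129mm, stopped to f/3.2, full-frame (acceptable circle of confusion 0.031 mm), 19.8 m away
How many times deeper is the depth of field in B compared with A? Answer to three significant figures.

12.2

Setup A: H = 28²/(3.2×0.076) + 28 ≈ 3251.7 mm; DoF = Df − Dn = 1017.31 − 632.46 ≈ 384.85 mm.
Setup B: H = 129²/(3.2×0.031) + 129 ≈ 167881.0 mm; DoF = Df − Dn = 22430.2 − 17721.9 ≈ 4708.3 mm.
Ratio = 4708.3 / 384.85 ≈ 12.2.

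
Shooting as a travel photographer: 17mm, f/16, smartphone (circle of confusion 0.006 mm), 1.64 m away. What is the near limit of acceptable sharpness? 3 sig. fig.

Hyperfocal distance H = f²/(N·c) + f = 17²/(16 × 0.006) + 17 = 289/0.096 + 17 ≈ 3027.4 mm ≈ 3.027 m.
Near limit Dn = s·(H − f)/(H + s − 2f) = 1640 × (3027.4 − 17) / (3027.4 + 1640 − 2 × 17) = 1640 × 3010.4 / 4633.4 ≈ 1065.5 mm ≈ 1.07 m.

1.07 m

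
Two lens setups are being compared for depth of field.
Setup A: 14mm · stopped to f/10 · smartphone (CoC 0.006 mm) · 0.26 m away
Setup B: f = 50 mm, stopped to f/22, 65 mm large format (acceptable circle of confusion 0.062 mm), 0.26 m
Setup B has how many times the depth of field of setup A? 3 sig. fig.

1.53

Setup A: H = 14²/(10×0.006) + 14 ≈ 3280.7 mm; DoF = Df − Dn = 281.174 − 241.792 ≈ 39.382 mm.
Setup B: H = 50²/(22×0.062) + 50 ≈ 1882.8 mm; DoF = Df − Dn = 293.645 − 233.273 ≈ 60.372 mm.
Ratio = 60.372 / 39.382 ≈ 1.53.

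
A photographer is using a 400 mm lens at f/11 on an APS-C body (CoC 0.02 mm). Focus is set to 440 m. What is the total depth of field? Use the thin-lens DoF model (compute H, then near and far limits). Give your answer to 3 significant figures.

838 m

Hyperfocal distance H = f²/(N·c) + f = 400²/(11 × 0.02) + 400 = 160000/0.22 + 400 ≈ 727672.7 mm ≈ 727.7 m.
Near limit Dn = s·(H − f)/(H + s − 2f) = 440000 × (727672.7 − 400) / (727672.7 + 440000 − 2 × 400) = 440000 × 727272.7 / 1166872.7 ≈ 274237 mm.
Far limit Df = s·(H − f)/(H − s) = 440000 × (727672.7 − 400) / (727672.7 − 440000) = 440000 × 727272.7 / 287672.7 ≈ 1112375 mm.
Depth of field = Df − Dn = 1112375 − 274237 ≈ 838138 mm ≈ 838 m.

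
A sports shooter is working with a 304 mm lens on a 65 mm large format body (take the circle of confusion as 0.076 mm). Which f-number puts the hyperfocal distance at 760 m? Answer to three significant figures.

Rearrange H = f²/(N·c) + f for N: N = f² / ((H − f)·c).
N = 304² / ((760000 − 304) × 0.076) = 92416 / 57737 ≈ 1.60.

f/1.60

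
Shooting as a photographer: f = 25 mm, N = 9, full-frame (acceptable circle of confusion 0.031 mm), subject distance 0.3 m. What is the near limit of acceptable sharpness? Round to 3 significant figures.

Hyperfocal distance H = f²/(N·c) + f = 25²/(9 × 0.031) + 25 = 625/0.279 + 25 ≈ 2265.1 mm ≈ 2.265 m.
Near limit Dn = s·(H − f)/(H + s − 2f) = 300 × (2265.1 − 25) / (2265.1 + 300 − 2 × 25) = 300 × 2240.1 / 2515.1 ≈ 267.20 mm.

267 mm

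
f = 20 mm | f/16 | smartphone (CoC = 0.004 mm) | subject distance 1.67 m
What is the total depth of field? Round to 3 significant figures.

0.948 m

Hyperfocal distance H = f²/(N·c) + f = 20²/(16 × 0.004) + 20 = 400/0.064 + 20 ≈ 6270.0 mm ≈ 6.270 m.
Near limit Dn = s·(H − f)/(H + s − 2f) = 1670 × (6270.0 − 20) / (6270.0 + 1670 − 2 × 20) = 1670 × 6250.0 / 7900.0 ≈ 1321.20 mm.
Far limit Df = s·(H − f)/(H − s) = 1670 × (6270.0 − 20) / (6270.0 − 1670) = 1670 × 6250.0 / 4600.0 ≈ 2269.02 mm.
Depth of field = Df − Dn = 2269.02 − 1321.20 ≈ 947.82 mm ≈ 0.948 m.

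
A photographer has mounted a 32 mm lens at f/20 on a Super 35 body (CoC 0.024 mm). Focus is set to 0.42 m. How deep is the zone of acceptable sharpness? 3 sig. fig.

Hyperfocal distance H = f²/(N·c) + f = 32²/(20 × 0.024) + 32 = 1024/0.48 + 32 ≈ 2165.3 mm ≈ 2.165 m.
Near limit Dn = s·(H − f)/(H + s − 2f) = 420 × (2165.3 − 32) / (2165.3 + 420 − 2 × 32) = 420 × 2133.3 / 2521.3 ≈ 355.37 mm.
Far limit Df = s·(H − f)/(H − s) = 420 × (2165.3 − 32) / (2165.3 − 420) = 420 × 2133.3 / 1745.3 ≈ 513.37 mm.
Depth of field = Df − Dn = 513.37 − 355.37 ≈ 158.00 mm.

158 mm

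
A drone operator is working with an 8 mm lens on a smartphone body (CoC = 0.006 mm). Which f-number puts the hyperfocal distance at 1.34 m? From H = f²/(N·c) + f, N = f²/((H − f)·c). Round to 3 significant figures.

Rearrange H = f²/(N·c) + f for N: N = f² / ((H − f)·c).
N = 8² / ((1340 − 8) × 0.006) = 64 / 7.992 ≈ 8.01.

f/8.01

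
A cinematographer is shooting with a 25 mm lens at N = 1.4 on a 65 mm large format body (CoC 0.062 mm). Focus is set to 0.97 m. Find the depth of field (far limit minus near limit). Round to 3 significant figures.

259 mm

Hyperfocal distance H = f²/(N·c) + f = 25²/(1.4 × 0.062) + 25 = 625/0.0868 + 25 ≈ 7225.5 mm ≈ 7.225 m.
Near limit Dn = s·(H − f)/(H + s − 2f) = 970 × (7225.5 − 25) / (7225.5 + 970 − 2 × 25) = 970 × 7200.5 / 8145.5 ≈ 857.46 mm.
Far limit Df = s·(H − f)/(H − s) = 970 × (7225.5 − 25) / (7225.5 − 970) = 970 × 7200.5 / 6255.5 ≈ 1116.54 mm.
Depth of field = Df − Dn = 1116.54 − 857.46 ≈ 259.08 mm.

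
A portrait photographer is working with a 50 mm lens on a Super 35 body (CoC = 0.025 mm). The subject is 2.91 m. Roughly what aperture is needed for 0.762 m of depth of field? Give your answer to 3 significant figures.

f/4.50

Write h = H − f = f²/(N·c). The thin-lens limits are Dn = s·h/(h + (s−f)) and Df = s·h/(h − (s−f)), so DoF = Df − Dn = 2·s·(s−f)·h / (h² − (s−f)²).
That is a quadratic in h: DoF·h² − 2·s·(s−f)·h − DoF·(s−f)² = 0 ⇒ h = (s−f)·(s + √(s² + DoF²)) / DoF = 2860 × (2910 + √(2910² + 762²)) / 762 = 2860 × (2910 + 3008.11) / 762 ≈ 22212 mm.
Then N = f²/(c·h) = 50² / (0.025 × 22212) = 2500 / 555.31 ≈ 4.50.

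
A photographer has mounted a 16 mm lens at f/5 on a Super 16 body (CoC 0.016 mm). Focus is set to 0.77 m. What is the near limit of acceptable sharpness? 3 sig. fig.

0.623 m

Hyperfocal distance H = f²/(N·c) + f = 16²/(5 × 0.016) + 16 = 256/0.08 + 16 ≈ 3216.0 mm ≈ 3.216 m.
Near limit Dn = s·(H − f)/(H + s − 2f) = 770 × (3216.0 − 16) / (3216.0 + 770 − 2 × 16) = 770 × 3200.0 / 3954.0 ≈ 623.17 mm ≈ 0.623 m.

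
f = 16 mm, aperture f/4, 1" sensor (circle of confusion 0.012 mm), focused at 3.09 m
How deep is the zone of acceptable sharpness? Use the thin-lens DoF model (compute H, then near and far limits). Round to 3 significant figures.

5.33 m

Hyperfocal distance H = f²/(N·c) + f = 16²/(4 × 0.012) + 16 = 256/0.048 + 16 ≈ 5349.3 mm ≈ 5.349 m.
Near limit Dn = s·(H − f)/(H + s − 2f) = 3090 × (5349.3 − 16) / (5349.3 + 3090 − 2 × 16) = 3090 × 5333.3 / 8407.3 ≈ 1960.2 mm.
Far limit Df = s·(H − f)/(H − s) = 3090 × (5349.3 − 16) / (5349.3 − 3090) = 3090 × 5333.3 / 2259.3 ≈ 7294.2 mm.
Depth of field = Df − Dn = 7294.2 − 1960.2 ≈ 5334.0 mm ≈ 5.33 m.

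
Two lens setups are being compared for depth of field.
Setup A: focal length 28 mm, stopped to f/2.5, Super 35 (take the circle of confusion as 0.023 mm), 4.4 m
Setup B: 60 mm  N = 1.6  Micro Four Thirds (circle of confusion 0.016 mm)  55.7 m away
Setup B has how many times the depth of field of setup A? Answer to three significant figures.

16.6

Setup A: H = 28²/(2.5×0.023) + 28 ≈ 13662.8 mm; DoF = Df − Dn = 6476.8 − 3331.7 ≈ 3145.1 mm.
Setup B: H = 60²/(1.6×0.016) + 60 ≈ 140685.0 mm; DoF = Df − Dn = 92167 − 39909 ≈ 52258 mm.
Ratio = 52258 / 3145.1 ≈ 16.6.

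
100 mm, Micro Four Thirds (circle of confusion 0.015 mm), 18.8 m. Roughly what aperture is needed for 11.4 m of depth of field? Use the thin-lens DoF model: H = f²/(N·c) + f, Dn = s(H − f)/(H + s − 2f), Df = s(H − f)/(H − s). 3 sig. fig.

f/9.96

Write h = H − f = f²/(N·c). The thin-lens limits are Dn = s·h/(h + (s−f)) and Df = s·h/(h − (s−f)), so DoF = Df − Dn = 2·s·(s−f)·h / (h² − (s−f)²).
That is a quadratic in h: DoF·h² − 2·s·(s−f)·h − DoF·(s−f)² = 0 ⇒ h = (s−f)·(s + √(s² + DoF²)) / DoF = 18700 × (18800 + √(18800² + 11400²)) / 11400 = 18700 × (18800 + 21986.4) / 11400 ≈ 66904 mm.
Then N = f²/(c·h) = 100² / (0.015 × 66904) = 10000 / 1003.6 ≈ 9.96.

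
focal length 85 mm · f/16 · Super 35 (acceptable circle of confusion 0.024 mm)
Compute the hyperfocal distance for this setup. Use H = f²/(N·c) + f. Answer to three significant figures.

18.9 m

Hyperfocal distance H = f²/(N·c) + f = 85²/(16 × 0.024) + 85 = 7225/0.384 + 85 ≈ 18900.1 mm ≈ 18.9 m.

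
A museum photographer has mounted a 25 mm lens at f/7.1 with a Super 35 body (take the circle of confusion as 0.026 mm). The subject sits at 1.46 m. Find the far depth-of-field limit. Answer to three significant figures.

Hyperfocal distance H = f²/(N·c) + f = 25²/(7.1 × 0.026) + 25 = 625/0.1846 + 25 ≈ 3410.7 mm ≈ 3.411 m.
Far limit Df = s·(H − f)/(H − s) = 1460 × (3410.7 − 25) / (3410.7 − 1460) = 1460 × 3385.7 / 1950.7 ≈ 2534.0 mm ≈ 2.53 m.

2.53 m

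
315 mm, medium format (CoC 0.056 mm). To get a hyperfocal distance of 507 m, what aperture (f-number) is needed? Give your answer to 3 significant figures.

f/3.50

Rearrange H = f²/(N·c) + f for N: N = f² / ((H − f)·c).
N = 315² / ((507000 − 315) × 0.056) = 99225 / 28374 ≈ 3.50.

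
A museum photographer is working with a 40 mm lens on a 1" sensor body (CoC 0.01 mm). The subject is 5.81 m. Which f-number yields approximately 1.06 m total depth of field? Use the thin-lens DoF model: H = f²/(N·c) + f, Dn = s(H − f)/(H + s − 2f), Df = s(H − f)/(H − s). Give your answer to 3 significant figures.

f/2.51

Write h = H − f = f²/(N·c). The thin-lens limits are Dn = s·h/(h + (s−f)) and Df = s·h/(h − (s−f)), so DoF = Df − Dn = 2·s·(s−f)·h / (h² − (s−f)²).
That is a quadratic in h: DoF·h² − 2·s·(s−f)·h − DoF·(s−f)² = 0 ⇒ h = (s−f)·(s + √(s² + DoF²)) / DoF = 5770 × (5810 + √(5810² + 1060²)) / 1060 = 5770 × (5810 + 5905.90) / 1060 ≈ 63774 mm.
Then N = f²/(c·h) = 40² / (0.01 × 63774) = 1600 / 637.74 ≈ 2.51.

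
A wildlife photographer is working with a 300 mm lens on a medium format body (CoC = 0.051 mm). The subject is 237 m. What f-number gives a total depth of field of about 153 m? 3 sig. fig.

f/2.20

Write h = H − f = f²/(N·c). The thin-lens limits are Dn = s·h/(h + (s−f)) and Df = s·h/(h − (s−f)), so DoF = Df − Dn = 2·s·(s−f)·h / (h² − (s−f)²).
That is a quadratic in h: DoF·h² − 2·s·(s−f)·h − DoF·(s−f)² = 0 ⇒ h = (s−f)·(s + √(s² + DoF²)) / DoF = 236700 × (237000 + √(237000² + 153000²)) / 153000 = 236700 × (237000 + 282096) / 153000 ≈ 803072 mm.
Then N = f²/(c·h) = 300² / (0.051 × 803072) = 90000 / 40957 ≈ 2.20.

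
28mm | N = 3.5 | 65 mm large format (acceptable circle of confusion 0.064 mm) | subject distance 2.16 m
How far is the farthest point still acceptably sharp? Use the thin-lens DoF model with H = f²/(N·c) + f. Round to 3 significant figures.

Hyperfocal distance H = f²/(N·c) + f = 28²/(3.5 × 0.064) + 28 = 784/0.224 + 28 ≈ 3528.0 mm ≈ 3.528 m.
Far limit Df = s·(H − f)/(H − s) = 2160 × (3528.0 − 28) / (3528.0 − 2160) = 2160 × 3500.0 / 1368.0 ≈ 5526.3 mm ≈ 5.53 m.

5.53 m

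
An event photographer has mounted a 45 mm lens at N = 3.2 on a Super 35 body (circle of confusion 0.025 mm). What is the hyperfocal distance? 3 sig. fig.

25.4 m

Hyperfocal distance H = f²/(N·c) + f = 45²/(3.2 × 0.025) + 45 = 2025/0.08 + 45 ≈ 25357.5 mm ≈ 25.4 m.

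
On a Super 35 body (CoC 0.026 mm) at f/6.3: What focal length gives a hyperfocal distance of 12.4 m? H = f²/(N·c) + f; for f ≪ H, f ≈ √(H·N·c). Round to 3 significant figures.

45.0 mm

From H = f²/(N·c) + f, with f ≪ H: f ≈ √(H·N·c) = √(12400 × 6.3 × 0.026) = √2031.1 ≈ 45.07 mm.
Exact: f² + N·c·f − N·c·H = 0 ⇒ f = (−N·c + √((N·c)² + 4·N·c·H))/2 = (−0.1638 + √8124.5)/2 ≈ 44.986 mm ≈ 45.0 mm.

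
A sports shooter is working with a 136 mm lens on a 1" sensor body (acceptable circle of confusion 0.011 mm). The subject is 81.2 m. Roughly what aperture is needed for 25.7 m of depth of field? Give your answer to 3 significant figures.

f/3.20

Write h = H − f = f²/(N·c). The thin-lens limits are Dn = s·h/(h + (s−f)) and Df = s·h/(h − (s−f)), so DoF = Df − Dn = 2·s·(s−f)·h / (h² − (s−f)²).
That is a quadratic in h: DoF·h² − 2·s·(s−f)·h − DoF·(s−f)² = 0 ⇒ h = (s−f)·(s + √(s² + DoF²)) / DoF = 81064 × (81200 + √(81200² + 25700²)) / 25700 = 81064 × (81200 + 85170.0) / 25700 ≈ 524771 mm.
Then N = f²/(c·h) = 136² / (0.011 × 524771) = 18496 / 5772.5 ≈ 3.20.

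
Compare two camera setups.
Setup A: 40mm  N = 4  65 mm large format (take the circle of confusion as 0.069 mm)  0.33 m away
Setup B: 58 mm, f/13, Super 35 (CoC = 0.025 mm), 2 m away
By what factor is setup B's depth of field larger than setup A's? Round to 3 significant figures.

23.5

Setup A: H = 40²/(4×0.069) + 40 ≈ 5837.1 mm; DoF = Df − Dn = 347.378 − 314.278 ≈ 33.100 mm.
Setup B: H = 58²/(13×0.025) + 58 ≈ 10408.8 mm; DoF = Df − Dn = 2461.90 − 1684.04 ≈ 777.86 mm.
Ratio = 777.86 / 33.100 ≈ 23.5.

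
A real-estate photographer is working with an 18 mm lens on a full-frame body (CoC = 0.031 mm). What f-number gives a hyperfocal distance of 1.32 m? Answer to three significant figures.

Rearrange H = f²/(N·c) + f for N: N = f² / ((H − f)·c).
N = 18² / ((1320 − 18) × 0.031) = 324 / 40.36 ≈ 8.03.

f/8.03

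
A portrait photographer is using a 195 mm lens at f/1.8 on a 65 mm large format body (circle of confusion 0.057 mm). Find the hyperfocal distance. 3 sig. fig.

371 m

Hyperfocal distance H = f²/(N·c) + f = 195²/(1.8 × 0.057) + 195 = 38025/0.1026 + 195 ≈ 370809.0 mm ≈ 371 m.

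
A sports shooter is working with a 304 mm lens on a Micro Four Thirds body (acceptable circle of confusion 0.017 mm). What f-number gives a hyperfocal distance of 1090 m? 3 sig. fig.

f/4.99

Rearrange H = f²/(N·c) + f for N: N = f² / ((H − f)·c).
N = 304² / ((1090000 − 304) × 0.017) = 92416 / 18525 ≈ 4.99.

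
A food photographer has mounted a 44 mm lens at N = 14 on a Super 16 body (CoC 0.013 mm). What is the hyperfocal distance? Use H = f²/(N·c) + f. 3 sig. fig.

Hyperfocal distance H = f²/(N·c) + f = 44²/(14 × 0.013) + 44 = 1936/0.182 + 44 ≈ 10681.4 mm ≈ 10.7 m.

10.7 m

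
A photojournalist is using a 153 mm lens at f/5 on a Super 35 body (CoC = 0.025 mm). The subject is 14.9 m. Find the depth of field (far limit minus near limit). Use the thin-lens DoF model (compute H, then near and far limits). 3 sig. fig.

Hyperfocal distance H = f²/(N·c) + f = 153²/(5 × 0.025) + 153 = 23409/0.125 + 153 ≈ 187425.0 mm ≈ 187.4 m.
Near limit Dn = s·(H − f)/(H + s − 2f) = 14900 × (187425.0 − 153) / (187425.0 + 14900 − 2 × 153) = 14900 × 187272.0 / 202019.0 ≈ 13812.3 mm.
Far limit Df = s·(H − f)/(H − s) = 14900 × (187425.0 − 153) / (187425.0 − 14900) = 14900 × 187272.0 / 172525.0 ≈ 16173.6 mm.
Depth of field = Df − Dn = 16173.6 − 13812.3 ≈ 2361.3 mm ≈ 2.36 m.

2.36 m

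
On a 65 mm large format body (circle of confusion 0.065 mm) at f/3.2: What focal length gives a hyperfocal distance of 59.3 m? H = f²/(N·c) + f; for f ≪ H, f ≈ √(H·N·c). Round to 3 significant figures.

From H = f²/(N·c) + f, with f ≪ H: f ≈ √(H·N·c) = √(59300 × 3.2 × 0.065) = √12334 ≈ 111.1 mm.
The +f correction barely moves this — solving exactly, f² + N·c·f − N·c·H = 0 ⇒ f = (−N·c + √((N·c)² + 4·N·c·H))/2 = (−0.208 + √49338)/2 ≈ 110.96 mm, so f ≈ 111 mm.

111 mm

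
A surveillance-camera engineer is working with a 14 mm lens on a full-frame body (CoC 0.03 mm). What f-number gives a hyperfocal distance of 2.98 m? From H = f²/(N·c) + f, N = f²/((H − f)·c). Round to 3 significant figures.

Rearrange H = f²/(N·c) + f for N: N = f² / ((H − f)·c).
N = 14² / ((2980 − 14) × 0.03) = 196 / 88.98 ≈ 2.20.

f/2.20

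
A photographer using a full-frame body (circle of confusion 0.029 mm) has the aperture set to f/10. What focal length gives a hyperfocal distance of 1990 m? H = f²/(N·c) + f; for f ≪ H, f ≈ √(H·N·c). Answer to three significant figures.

760 mm

From H = f²/(N·c) + f, with f ≪ H: f ≈ √(H·N·c) = √(1990000 × 10 × 0.029) = √577100 ≈ 759.7 mm.
The +f correction barely moves this — solving exactly, f² + N·c·f − N·c·H = 0 ⇒ f = (−N·c + √((N·c)² + 4·N·c·H))/2 = (−0.29 + √2308400)/2 ≈ 759.53 mm, so f ≈ 760 mm.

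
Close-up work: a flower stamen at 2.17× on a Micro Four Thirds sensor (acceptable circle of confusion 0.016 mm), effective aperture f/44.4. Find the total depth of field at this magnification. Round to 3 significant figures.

At magnification m, DoF ≈ 2·N_eff·c/m² = 2 × 44.4 × 0.016 / 2.17² = 1.421 / 4.709 ≈ 0.302 mm.

0.302 mm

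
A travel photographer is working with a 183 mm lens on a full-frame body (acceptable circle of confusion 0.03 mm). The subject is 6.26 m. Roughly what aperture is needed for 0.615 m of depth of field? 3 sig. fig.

f/9

Write h = H − f = f²/(N·c). The thin-lens limits are Dn = s·h/(h + (s−f)) and Df = s·h/(h − (s−f)), so DoF = Df − Dn = 2·s·(s−f)·h / (h² − (s−f)²).
That is a quadratic in h: DoF·h² − 2·s·(s−f)·h − DoF·(s−f)² = 0 ⇒ h = (s−f)·(s + √(s² + DoF²)) / DoF = 6077 × (6260 + √(6260² + 615²)) / 615 = 6077 × (6260 + 6290.14) / 615 ≈ 124012 mm.
Then N = f²/(c·h) = 183² / (0.03 × 124012) = 33489 / 3720.4 ≈ 9.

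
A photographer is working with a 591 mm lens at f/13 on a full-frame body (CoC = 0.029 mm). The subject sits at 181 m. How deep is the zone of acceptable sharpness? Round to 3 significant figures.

Hyperfocal distance H = f²/(N·c) + f = 591²/(13 × 0.029) + 591 = 349281/0.377 + 591 ≈ 927065.8 mm ≈ 927.1 m.
Near limit Dn = s·(H − f)/(H + s − 2f) = 181000 × (927065.8 − 591) / (927065.8 + 181000 − 2 × 591) = 181000 × 926474.8 / 1106883.8 ≈ 151499 mm.
Far limit Df = s·(H − f)/(H − s) = 181000 × (927065.8 − 591) / (927065.8 − 181000) = 181000 × 926474.8 / 746065.8 ≈ 224768 mm.
Depth of field = Df − Dn = 224768 − 151499 ≈ 73269 mm ≈ 73.3 m.

73.3 m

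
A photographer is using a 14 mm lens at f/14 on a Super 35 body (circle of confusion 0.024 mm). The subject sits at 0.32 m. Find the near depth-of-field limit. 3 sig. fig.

210 mm

Hyperfocal distance H = f²/(N·c) + f = 14²/(14 × 0.024) + 14 = 196/0.336 + 14 ≈ 597.3 mm ≈ 0.597 m.
Near limit Dn = s·(H − f)/(H + s − 2f) = 320 × (597.3 − 14) / (597.3 + 320 − 2 × 14) = 320 × 583.3 / 889.3 ≈ 209.90 mm.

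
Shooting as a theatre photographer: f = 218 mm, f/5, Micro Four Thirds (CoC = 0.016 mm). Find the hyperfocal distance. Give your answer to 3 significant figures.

594 m

Hyperfocal distance H = f²/(N·c) + f = 218²/(5 × 0.016) + 218 = 47524/0.08 + 218 ≈ 594268.0 mm ≈ 594 m.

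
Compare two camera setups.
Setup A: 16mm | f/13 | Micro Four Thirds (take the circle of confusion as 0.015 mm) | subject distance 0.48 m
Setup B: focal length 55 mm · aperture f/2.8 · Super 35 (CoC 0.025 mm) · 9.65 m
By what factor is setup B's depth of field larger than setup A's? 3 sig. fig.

Setup A: H = 16²/(13×0.015) + 16 ≈ 1328.8 mm; DoF = Df − Dn = 742.39 − 354.65 ≈ 387.74 mm.
Setup B: H = 55²/(2.8×0.025) + 55 ≈ 43269.3 mm; DoF = Df − Dn = 12404.1 − 7896.7 ≈ 4507.4 mm.
Ratio = 4507.4 / 387.74 ≈ 11.6.

11.6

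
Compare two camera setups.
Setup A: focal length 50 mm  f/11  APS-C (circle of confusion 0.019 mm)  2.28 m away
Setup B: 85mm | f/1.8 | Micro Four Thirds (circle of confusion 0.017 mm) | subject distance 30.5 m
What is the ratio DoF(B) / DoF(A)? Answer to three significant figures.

9.07

Setup A: H = 50²/(11×0.019) + 50 ≈ 12011.7 mm; DoF = Df − Dn = 2802.46 − 1921.73 ≈ 880.73 mm.
Setup B: H = 85²/(1.8×0.017) + 85 ≈ 236196.1 mm; DoF = Df − Dn = 35009.8 − 27019.4 ≈ 7990.4 mm.
Ratio = 7990.4 / 880.73 ≈ 9.07.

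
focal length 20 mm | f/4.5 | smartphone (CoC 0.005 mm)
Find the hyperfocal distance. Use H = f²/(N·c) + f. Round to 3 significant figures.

17.8 m

Hyperfocal distance H = f²/(N·c) + f = 20²/(4.5 × 0.005) + 20 = 400/0.0225 + 20 ≈ 17797.8 mm ≈ 17.8 m.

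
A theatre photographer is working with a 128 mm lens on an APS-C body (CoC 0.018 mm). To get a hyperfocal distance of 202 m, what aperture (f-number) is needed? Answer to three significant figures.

Rearrange H = f²/(N·c) + f for N: N = f² / ((H − f)·c).
N = 128² / ((202000 − 128) × 0.018) = 16384 / 3634 ≈ 4.51.

f/4.51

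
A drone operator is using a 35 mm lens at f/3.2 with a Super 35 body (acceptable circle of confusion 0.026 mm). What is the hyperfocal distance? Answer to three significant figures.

Hyperfocal distance H = f²/(N·c) + f = 35²/(3.2 × 0.026) + 35 = 1225/0.0832 + 35 ≈ 14758.6 mm ≈ 14.8 m.

14.8 m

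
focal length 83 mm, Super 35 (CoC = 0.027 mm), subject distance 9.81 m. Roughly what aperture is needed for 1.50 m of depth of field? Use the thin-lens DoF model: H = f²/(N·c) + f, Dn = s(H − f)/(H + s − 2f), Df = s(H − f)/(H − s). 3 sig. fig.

f/1.99

Write h = H − f = f²/(N·c). The thin-lens limits are Dn = s·h/(h + (s−f)) and Df = s·h/(h − (s−f)), so DoF = Df − Dn = 2·s·(s−f)·h / (h² − (s−f)²).
That is a quadratic in h: DoF·h² − 2·s·(s−f)·h − DoF·(s−f)² = 0 ⇒ h = (s−f)·(s + √(s² + DoF²)) / DoF = 9727 × (9810 + √(9810² + 1500²)) / 1500 = 9727 × (9810 + 9924.02) / 1500 ≈ 127969 mm.
Then N = f²/(c·h) = 83² / (0.027 × 127969) = 6889 / 3455.1 ≈ 1.99.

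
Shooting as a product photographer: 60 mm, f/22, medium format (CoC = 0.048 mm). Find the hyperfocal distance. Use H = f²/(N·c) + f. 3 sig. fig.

Hyperfocal distance H = f²/(N·c) + f = 60²/(22 × 0.048) + 60 = 3600/1.056 + 60 ≈ 3469.1 mm ≈ 3.47 m.

3.47 m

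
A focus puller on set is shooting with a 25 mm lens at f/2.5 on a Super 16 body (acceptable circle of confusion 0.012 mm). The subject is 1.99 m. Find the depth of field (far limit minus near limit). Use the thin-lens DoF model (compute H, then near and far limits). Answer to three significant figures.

Hyperfocal distance H = f²/(N·c) + f = 25²/(2.5 × 0.012) + 25 = 625/0.03 + 25 ≈ 20858.3 mm ≈ 20.86 m.
Near limit Dn = s·(H − f)/(H + s − 2f) = 1990 × (20858.3 − 25) / (20858.3 + 1990 − 2 × 25) = 1990 × 20833.3 / 22798.3 ≈ 1818.48 mm.
Far limit Df = s·(H − f)/(H − s) = 1990 × (20858.3 − 25) / (20858.3 − 1990) = 1990 × 20833.3 / 18868.3 ≈ 2197.24 mm.
Depth of field = Df − Dn = 2197.24 − 1818.48 ≈ 378.76 mm.

379 mm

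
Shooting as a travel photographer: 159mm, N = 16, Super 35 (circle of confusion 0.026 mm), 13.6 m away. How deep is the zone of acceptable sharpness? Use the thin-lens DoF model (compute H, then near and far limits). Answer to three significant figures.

6.33 m

Hyperfocal distance H = f²/(N·c) + f = 159²/(16 × 0.026) + 159 = 25281/0.416 + 159 ≈ 60930.6 mm ≈ 60.93 m.
Near limit Dn = s·(H − f)/(H + s − 2f) = 13600 × (60930.6 − 159) / (60930.6 + 13600 − 2 × 159) = 13600 × 60771.6 / 74212.6 ≈ 11136.8 mm.
Far limit Df = s·(H − f)/(H − s) = 13600 × (60930.6 − 159) / (60930.6 − 13600) = 13600 × 60771.6 / 47330.6 ≈ 17462.1 mm.
Depth of field = Df − Dn = 17462.1 − 11136.8 ≈ 6325.3 mm ≈ 6.33 m.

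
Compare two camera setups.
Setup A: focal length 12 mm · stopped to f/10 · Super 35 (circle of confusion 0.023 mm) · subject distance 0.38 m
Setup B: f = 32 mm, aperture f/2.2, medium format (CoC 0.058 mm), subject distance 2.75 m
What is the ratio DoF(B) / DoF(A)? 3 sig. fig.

3.08

Setup A: H = 12²/(10×0.023) + 12 ≈ 638.1 mm; DoF = Df − Dn = 921.83 − 239.33 ≈ 682.50 mm.
Setup B: H = 32²/(2.2×0.058) + 32 ≈ 8057.1 mm; DoF = Df − Dn = 4158.4 − 2054.2 ≈ 2104.2 mm.
Ratio = 2104.2 / 682.50 ≈ 3.08.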